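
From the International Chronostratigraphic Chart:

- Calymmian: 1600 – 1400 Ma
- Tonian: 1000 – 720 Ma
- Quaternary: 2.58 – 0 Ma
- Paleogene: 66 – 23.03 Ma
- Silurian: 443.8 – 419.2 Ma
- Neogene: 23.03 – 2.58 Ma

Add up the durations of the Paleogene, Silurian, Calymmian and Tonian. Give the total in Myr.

547.57 million years

Each duration: Paleogene = 42.97; Silurian = 24.6; Calymmian = 200; Tonian = 280.
Sum: 42.97 + 24.6 + 200 + 280 = 547.57 Myr.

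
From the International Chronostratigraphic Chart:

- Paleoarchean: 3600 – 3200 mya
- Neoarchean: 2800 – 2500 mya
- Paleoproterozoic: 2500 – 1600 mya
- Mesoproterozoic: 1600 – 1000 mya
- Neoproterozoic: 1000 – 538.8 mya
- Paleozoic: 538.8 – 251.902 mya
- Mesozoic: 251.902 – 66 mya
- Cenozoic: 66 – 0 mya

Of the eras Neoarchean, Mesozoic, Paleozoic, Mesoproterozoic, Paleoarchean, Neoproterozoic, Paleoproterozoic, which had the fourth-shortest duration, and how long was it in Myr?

Durations: Neoarchean 300; Mesozoic 185.902; Paleozoic 286.898; Mesoproterozoic 600; Paleoarchean 400; Neoproterozoic 461.2; Paleoproterozoic 900 Myr.
Sorted shortest-first: Mesozoic (185.902), Paleozoic (286.898), Neoarchean (300), Paleoarchean (400), Neoproterozoic (461.2), Mesoproterozoic (600), Paleoproterozoic (900).
The fourth shortest is Paleoarchean at 400 Myr.

Paleoarchean, 400 million years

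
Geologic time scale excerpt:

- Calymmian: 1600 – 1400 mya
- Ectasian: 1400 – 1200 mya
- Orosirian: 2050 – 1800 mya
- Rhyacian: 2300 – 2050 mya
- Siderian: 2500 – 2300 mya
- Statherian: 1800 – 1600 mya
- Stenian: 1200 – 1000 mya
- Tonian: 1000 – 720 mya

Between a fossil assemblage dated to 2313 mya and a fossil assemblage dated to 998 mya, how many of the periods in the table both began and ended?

2313 Ma sits inside the Siderian (2500–2300) and 998 Ma inside the Tonian (1000–720); neither of those is wholly between the two dates.
The listed periods lying completely between them are Rhyacian, Orosirian, Statherian, Calymmian, Ectasian, Stenian — 6 in all.

6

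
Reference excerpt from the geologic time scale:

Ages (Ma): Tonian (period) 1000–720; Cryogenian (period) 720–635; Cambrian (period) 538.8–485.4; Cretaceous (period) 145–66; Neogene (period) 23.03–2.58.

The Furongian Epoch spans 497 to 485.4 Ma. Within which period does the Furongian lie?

Cambrian

The Furongian (497–485.4 Ma) lies entirely within 538.8–485.4 Ma, the Cambrian Period.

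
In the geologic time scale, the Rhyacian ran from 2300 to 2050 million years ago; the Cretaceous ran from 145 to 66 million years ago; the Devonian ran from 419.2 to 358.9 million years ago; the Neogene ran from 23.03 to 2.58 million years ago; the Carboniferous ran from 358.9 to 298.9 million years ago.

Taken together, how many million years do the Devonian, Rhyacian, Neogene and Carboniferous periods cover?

Duration is start − end for each: (419.2 − 358.9) + (2300 − 2050) + (23.03 − 2.58) + (358.9 − 298.9).
That is 60.3 + 250 + 20.45 + 60, which totals 390.75 million years.

390.75 million years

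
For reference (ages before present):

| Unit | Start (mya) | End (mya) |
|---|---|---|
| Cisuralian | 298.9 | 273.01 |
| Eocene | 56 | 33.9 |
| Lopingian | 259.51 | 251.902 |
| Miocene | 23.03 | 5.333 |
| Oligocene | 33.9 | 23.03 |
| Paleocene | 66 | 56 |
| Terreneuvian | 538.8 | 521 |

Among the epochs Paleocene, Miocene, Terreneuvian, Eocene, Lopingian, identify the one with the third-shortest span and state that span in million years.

Miocene, 17.697 million years

Durations: Paleocene 10; Miocene 17.697; Terreneuvian 17.8; Eocene 22.1; Lopingian 7.608 Myr.
Sorted shortest-first: Lopingian (7.608), Paleocene (10), Miocene (17.697), Terreneuvian (17.8), Eocene (22.1).
The third shortest is Miocene at 17.697 Myr.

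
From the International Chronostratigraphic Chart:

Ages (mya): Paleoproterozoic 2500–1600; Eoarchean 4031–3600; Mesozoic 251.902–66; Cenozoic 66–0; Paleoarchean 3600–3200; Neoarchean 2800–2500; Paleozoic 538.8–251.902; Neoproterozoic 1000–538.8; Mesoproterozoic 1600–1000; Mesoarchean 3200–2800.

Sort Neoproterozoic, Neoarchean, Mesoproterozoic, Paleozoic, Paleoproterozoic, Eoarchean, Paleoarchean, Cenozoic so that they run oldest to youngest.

Read off each span (Ma): Neoproterozoic 1000–538.8; Neoarchean 2800–2500; Mesoproterozoic 1600–1000; Paleozoic 538.8–251.902; Paleoproterozoic 2500–1600; Eoarchean 4031–3600; Paleoarchean 3600–3200; Cenozoic 66–0.
Larger Ma is older, so oldest→youngest is Eoarchean, Paleoarchean, Neoarchean, Paleoproterozoic, Mesoproterozoic, Neoproterozoic, Paleozoic, Cenozoic.

Eoarchean → Paleoarchean → Neoarchean → Paleoproterozoic → Mesoproterozoic → Neoproterozoic → Paleozoic → Cenozoic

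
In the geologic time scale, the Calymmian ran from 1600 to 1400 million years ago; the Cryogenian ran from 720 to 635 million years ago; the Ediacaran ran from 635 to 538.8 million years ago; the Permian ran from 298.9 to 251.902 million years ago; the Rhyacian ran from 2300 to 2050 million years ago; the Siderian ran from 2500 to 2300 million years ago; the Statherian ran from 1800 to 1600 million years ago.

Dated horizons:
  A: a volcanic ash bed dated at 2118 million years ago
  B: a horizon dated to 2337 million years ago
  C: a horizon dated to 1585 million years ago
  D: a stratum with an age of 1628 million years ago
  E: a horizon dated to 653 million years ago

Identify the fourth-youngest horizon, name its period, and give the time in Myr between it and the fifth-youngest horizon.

Sorted youngest-first by Ma: E (653), C (1585), D (1628), A (2118), B (2337).
The fourth youngest is A at 2118 Ma, which lies in 2300–2050 Ma: the Rhyacian.
The fifth youngest is B at 2337 Ma; separation = |2118 − 2337| = 219 Myr.

A, in the Rhyacian; 219 million years to B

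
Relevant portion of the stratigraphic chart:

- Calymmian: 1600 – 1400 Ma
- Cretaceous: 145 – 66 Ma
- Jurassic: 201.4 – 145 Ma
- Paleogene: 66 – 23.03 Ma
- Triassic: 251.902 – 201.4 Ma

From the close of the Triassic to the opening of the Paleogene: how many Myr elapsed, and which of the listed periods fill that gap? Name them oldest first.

135.4 million years; Jurassic, Cretaceous

The Triassic closes at 201.4 Ma and the Paleogene opens at 66 Ma, so the interval is 201.4 − 66 = 135.4 Myr.
A period fits inside if it starts at or after 201.4 Ma and ends at or before 66 Ma; oldest first that gives Jurassic, Cretaceous.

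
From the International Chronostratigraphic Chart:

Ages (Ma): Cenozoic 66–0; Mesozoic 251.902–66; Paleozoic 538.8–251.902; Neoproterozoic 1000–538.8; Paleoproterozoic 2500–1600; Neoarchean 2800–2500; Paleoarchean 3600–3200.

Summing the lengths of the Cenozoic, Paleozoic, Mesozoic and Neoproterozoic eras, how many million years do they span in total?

1000 million years

Duration is start − end for each: (66 − 0) + (538.8 − 251.902) + (251.902 − 66) + (1000 − 538.8).
That is 66 + 286.898 + 185.902 + 461.2, which totals 1000 million years.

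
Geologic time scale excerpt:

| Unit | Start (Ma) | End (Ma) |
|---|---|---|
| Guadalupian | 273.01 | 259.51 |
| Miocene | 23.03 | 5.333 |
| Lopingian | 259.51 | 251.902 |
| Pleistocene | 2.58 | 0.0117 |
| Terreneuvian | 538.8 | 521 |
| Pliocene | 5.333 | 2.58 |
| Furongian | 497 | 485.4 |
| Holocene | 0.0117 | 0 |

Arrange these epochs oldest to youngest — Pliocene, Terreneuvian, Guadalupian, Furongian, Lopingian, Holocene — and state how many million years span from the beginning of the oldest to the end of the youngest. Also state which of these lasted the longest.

From the excerpt: Pliocene 5.333–2.58; Terreneuvian 538.8–521; Guadalupian 273.01–259.51; Furongian 497–485.4; Lopingian 259.51–251.902; Holocene 0.0117–0 (Ma).
Larger Ma is earlier, so the oldest is Terreneuvian and the youngest is Holocene; oldest to youngest: Terreneuvian, Furongian, Guadalupian, Lopingian, Pliocene, Holocene.
Oldest start 538.8 minus youngest end 0 gives 538.8 Myr overall.
Individual lengths (start − end): Guadalupian 13.5; Terreneuvian 17.8; Furongian 11.6; Pliocene 2.753; Lopingian 7.608; Holocene 0.0117. The largest is Terreneuvian at 17.8 Myr.

Terreneuvian → Furongian → Guadalupian → Lopingian → Pliocene → Holocene; total span 538.8 Myr; longest is Terreneuvian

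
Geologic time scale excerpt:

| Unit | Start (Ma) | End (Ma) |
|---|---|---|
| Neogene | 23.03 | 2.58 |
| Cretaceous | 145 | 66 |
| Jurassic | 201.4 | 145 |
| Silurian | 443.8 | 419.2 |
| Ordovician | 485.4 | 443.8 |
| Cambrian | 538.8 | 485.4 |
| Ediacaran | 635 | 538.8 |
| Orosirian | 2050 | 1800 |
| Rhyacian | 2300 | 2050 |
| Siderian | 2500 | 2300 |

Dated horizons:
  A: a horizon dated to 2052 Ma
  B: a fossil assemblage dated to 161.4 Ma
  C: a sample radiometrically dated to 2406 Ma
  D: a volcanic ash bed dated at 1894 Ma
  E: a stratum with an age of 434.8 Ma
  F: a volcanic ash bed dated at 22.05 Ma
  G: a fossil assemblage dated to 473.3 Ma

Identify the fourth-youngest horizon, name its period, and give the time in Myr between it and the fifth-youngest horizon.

G, in the Ordovician; 1420.7 million years to D

Smaller Ma means younger, so youngest first: F 22.05 < B 161.4 < E 434.8 < G 473.3 < D 1894 < A 2052 < C 2406.
Counting 4 along gives G (473.3 Ma); the excerpt puts that inside the Ordovician, 485.4–443.8 Ma.
Next in line is D (1894 Ma), and 1894 − 473.3 = 1420.7 Myr.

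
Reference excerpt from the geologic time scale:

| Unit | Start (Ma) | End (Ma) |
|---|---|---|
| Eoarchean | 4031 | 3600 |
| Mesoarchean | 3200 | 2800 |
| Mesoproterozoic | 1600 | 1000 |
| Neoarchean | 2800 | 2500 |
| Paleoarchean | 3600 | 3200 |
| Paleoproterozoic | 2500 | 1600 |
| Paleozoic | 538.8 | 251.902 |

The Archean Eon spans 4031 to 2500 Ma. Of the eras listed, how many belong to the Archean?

4

Eras inside 4031–2500 Ma: Eoarchean, Paleoarchean, Mesoarchean, Neoarchean — 4 in total.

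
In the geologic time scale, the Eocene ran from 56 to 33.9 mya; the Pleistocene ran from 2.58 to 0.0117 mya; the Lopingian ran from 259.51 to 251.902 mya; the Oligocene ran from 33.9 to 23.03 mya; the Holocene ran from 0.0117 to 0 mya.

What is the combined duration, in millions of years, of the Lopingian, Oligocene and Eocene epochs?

40.578 million years

Duration is start − end for each: (259.51 − 251.902) + (33.9 − 23.03) + (56 − 33.9).
That is 7.608 + 10.87 + 22.1, which totals 40.578 million years.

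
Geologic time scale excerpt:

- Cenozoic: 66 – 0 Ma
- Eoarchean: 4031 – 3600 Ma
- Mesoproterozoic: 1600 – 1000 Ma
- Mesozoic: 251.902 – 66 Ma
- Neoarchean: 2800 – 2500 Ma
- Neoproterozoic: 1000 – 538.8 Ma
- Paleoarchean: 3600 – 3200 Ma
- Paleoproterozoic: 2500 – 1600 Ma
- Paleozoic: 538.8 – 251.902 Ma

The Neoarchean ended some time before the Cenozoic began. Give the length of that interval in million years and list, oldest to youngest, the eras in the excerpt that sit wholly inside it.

2434 million years; Paleoproterozoic, Mesoproterozoic, Neoproterozoic, Paleozoic, Mesozoic

End of Neoarchean = 2500 Ma; start of Cenozoic = 66 Ma.
Gap = 2500 − 66 = 2434 Myr.
Eras wholly inside 2500–66 Ma: Paleoproterozoic (2500–1600), Mesoproterozoic (1600–1000), Neoproterozoic (1000–538.8), Paleozoic (538.8–251.902), Mesozoic (251.902–66).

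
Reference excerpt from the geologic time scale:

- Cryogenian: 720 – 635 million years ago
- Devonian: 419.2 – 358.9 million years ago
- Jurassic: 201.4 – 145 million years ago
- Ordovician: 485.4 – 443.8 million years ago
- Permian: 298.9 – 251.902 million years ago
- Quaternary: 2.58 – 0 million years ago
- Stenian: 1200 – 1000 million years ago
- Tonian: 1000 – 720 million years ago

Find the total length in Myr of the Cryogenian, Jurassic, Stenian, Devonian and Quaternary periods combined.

404.28 million years

Duration is start − end for each: (720 − 635) + (201.4 − 145) + (1200 − 1000) + (419.2 − 358.9) + (2.58 − 0).
That is 85 + 56.4 + 200 + 60.3 + 2.58, which totals 404.28 million years.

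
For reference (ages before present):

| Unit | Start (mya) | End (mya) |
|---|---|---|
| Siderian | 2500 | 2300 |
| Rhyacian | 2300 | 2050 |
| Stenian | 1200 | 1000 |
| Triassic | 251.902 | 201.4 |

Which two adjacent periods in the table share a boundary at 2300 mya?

The Siderian ends at 2300 mya and the Rhyacian begins at 2300 mya, so they share that boundary.

Siderian and Rhyacian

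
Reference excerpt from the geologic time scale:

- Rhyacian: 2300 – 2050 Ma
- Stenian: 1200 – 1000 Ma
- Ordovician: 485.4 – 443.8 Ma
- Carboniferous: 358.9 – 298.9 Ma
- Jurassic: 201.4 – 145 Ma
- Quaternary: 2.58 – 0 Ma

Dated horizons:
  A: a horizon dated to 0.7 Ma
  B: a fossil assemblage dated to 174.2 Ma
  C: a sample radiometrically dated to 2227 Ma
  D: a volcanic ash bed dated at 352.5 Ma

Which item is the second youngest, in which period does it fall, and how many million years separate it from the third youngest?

Sorted youngest-first by Ma: A (0.7), B (174.2), D (352.5), C (2227).
The second youngest is B at 174.2 Ma, which lies in 201.4–145 Ma: the Jurassic.
The third youngest is D at 352.5 Ma; separation = |174.2 − 352.5| = 178.3 Myr.

B, in the Jurassic; 178.3 million years to D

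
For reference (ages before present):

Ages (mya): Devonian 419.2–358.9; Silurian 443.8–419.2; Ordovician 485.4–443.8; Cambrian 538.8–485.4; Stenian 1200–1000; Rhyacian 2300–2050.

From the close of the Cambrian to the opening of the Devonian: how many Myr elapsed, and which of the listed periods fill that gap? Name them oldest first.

66.2 million years; Ordovician, Silurian

End of Cambrian = 485.4 Ma; start of Devonian = 419.2 Ma.
Gap = 485.4 − 419.2 = 66.2 Myr.
Periods wholly inside 485.4–419.2 Ma: Ordovician (485.4–443.8), Silurian (443.8–419.2).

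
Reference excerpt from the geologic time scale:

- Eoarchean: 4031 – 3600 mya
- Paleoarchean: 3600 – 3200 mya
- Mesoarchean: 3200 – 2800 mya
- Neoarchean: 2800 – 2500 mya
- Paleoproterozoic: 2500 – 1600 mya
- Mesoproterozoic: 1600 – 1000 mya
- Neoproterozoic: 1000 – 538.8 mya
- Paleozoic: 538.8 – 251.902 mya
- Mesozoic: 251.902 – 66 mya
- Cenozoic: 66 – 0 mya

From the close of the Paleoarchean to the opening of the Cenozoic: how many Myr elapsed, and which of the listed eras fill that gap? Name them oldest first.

3134 million years; Mesoarchean, Neoarchean, Paleoproterozoic, Mesoproterozoic, Neoproterozoic, Paleozoic, Mesozoic

The Paleoarchean closes at 3200 Ma and the Cenozoic opens at 66 Ma, so the interval is 3200 − 66 = 3134 Myr.
An era fits inside if it starts at or after 3200 Ma and ends at or before 66 Ma; oldest first that gives Mesoarchean, Neoarchean, Paleoproterozoic, Mesoproterozoic, Neoproterozoic, Paleozoic, Mesozoic.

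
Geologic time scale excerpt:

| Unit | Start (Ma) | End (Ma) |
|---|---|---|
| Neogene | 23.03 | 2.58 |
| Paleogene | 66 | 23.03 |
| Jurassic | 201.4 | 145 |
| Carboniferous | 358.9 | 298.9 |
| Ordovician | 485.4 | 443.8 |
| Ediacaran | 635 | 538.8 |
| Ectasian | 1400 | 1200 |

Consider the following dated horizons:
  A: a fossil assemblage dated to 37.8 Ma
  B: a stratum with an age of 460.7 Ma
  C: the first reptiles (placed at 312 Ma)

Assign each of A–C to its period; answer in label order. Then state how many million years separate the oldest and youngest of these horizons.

A: 37.8 Ma lies in 66–23.03 Ma, so Paleogene.
B: 460.7 Ma lies in 485.4–443.8 Ma, so Ordovician.
C: 312 Ma lies in 358.9–298.9 Ma, so Carboniferous.
Oldest = 460.7 Ma, youngest = 37.8 Ma → span 422.9 Myr.

A — Paleogene; B — Ordovician; C — Carboniferous; span 422.9 million years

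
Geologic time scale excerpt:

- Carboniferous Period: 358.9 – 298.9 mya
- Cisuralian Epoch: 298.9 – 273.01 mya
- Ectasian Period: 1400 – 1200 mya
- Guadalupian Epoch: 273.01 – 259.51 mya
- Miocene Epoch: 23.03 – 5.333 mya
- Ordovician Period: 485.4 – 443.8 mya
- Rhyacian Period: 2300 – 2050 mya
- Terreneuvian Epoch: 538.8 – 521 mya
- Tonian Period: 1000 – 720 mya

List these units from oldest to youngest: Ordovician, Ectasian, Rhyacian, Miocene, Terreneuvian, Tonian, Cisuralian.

Rhyacian → Ectasian → Tonian → Terreneuvian → Ordovician → Cisuralian → Miocene

Read off each span (Ma): Ordovician 485.4–443.8; Ectasian 1400–1200; Rhyacian 2300–2050; Miocene 23.03–5.333; Terreneuvian 538.8–521; Tonian 1000–720; Cisuralian 298.9–273.01.
Larger Ma is older, so oldest→youngest is Rhyacian, Ectasian, Tonian, Terreneuvian, Ordovician, Cisuralian, Miocene.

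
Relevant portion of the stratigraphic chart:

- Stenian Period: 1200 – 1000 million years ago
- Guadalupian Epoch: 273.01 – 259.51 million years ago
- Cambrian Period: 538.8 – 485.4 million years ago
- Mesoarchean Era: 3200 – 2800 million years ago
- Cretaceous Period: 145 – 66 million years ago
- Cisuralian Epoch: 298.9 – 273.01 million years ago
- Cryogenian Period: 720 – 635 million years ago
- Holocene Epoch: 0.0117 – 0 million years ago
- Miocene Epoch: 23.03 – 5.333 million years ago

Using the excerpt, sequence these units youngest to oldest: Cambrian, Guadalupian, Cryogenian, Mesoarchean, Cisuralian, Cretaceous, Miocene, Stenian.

Read off each span (Ma): Cambrian 538.8–485.4; Guadalupian 273.01–259.51; Cryogenian 720–635; Mesoarchean 3200–2800; Cisuralian 298.9–273.01; Cretaceous 145–66; Miocene 23.03–5.333; Stenian 1200–1000.
Larger Ma is older, so oldest→youngest is Mesoarchean, Stenian, Cryogenian, Cambrian, Cisuralian, Guadalupian, Cretaceous, Miocene; reverse it for youngest→oldest.

Miocene, Cretaceous, Guadalupian, Cisuralian, Cambrian, Cryogenian, Stenian, Mesoarchean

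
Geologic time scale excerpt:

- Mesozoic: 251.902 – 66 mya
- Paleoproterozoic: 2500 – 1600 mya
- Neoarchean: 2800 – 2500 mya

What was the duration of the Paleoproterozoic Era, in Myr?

2500 − 1600 = 900 million years.

900 million years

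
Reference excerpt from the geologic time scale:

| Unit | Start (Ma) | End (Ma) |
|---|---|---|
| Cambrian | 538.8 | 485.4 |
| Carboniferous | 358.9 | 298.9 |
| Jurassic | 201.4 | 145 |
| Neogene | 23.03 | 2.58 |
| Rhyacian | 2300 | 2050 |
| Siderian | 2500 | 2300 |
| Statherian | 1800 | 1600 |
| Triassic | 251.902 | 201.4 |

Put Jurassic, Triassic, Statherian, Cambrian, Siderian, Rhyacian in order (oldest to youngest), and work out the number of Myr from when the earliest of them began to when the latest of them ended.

Siderian → Rhyacian → Statherian → Cambrian → Triassic → Jurassic; total span 2355 Myr

Start ages (Ma): Siderian 2500, Rhyacian 2300, Statherian 1800, Cambrian 538.8, Triassic 251.902, Jurassic 201.4.
Ordered oldest to youngest: Siderian, Rhyacian, Statherian, Cambrian, Triassic, Jurassic.
Span = 2500 − 145 = 2355 Myr.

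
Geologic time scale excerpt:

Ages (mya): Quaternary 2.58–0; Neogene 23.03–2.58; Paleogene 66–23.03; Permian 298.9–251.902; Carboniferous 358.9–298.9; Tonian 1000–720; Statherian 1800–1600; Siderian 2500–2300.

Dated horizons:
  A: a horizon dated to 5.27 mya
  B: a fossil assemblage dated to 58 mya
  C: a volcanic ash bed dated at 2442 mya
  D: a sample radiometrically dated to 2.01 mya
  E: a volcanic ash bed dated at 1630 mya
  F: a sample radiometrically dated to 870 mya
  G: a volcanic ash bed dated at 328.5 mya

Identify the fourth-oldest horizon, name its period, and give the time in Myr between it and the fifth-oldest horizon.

Sorted oldest-first by Ma: C (2442), E (1630), F (870), G (328.5), B (58), A (5.27), D (2.01).
The fourth oldest is G at 328.5 Ma, which lies in 358.9–298.9 Ma: the Carboniferous.
The fifth oldest is B at 58 Ma; separation = |328.5 − 58| = 270.5 Myr.

G, in the Carboniferous; 270.5 million years to B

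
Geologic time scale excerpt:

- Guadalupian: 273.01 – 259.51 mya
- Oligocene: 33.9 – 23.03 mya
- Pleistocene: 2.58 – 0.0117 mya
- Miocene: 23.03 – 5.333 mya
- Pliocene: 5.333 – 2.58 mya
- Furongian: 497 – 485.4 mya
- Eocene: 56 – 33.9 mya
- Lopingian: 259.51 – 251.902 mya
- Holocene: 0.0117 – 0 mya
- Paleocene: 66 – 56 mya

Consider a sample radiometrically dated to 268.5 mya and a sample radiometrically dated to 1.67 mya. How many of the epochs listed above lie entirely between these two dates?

268.5 Ma sits inside the Guadalupian (273.01–259.51) and 1.67 Ma inside the Pleistocene (2.58–0.0117); neither of those is wholly between the two dates.
The listed epochs lying completely between them are Lopingian, Paleocene, Eocene, Oligocene, Miocene, Pliocene — 6 in all.

6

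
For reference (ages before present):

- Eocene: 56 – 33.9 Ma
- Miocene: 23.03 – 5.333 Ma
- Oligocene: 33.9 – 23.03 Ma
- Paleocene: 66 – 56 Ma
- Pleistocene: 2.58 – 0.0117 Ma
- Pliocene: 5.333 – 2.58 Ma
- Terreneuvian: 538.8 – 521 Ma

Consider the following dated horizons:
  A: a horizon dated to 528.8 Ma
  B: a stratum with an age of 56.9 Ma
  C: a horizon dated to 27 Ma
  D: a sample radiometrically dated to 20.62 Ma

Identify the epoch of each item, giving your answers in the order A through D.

A — Terreneuvian; B — Paleocene; C — Oligocene; D — Miocene

Match each age against the start–end ranges in the excerpt: A = 528.8 Ma → Terreneuvian (538.8–521); B = 56.9 Ma → Paleocene (66–56); C = 27 Ma → Oligocene (33.9–23.03); D = 20.62 Ma → Miocene (23.03–5.333).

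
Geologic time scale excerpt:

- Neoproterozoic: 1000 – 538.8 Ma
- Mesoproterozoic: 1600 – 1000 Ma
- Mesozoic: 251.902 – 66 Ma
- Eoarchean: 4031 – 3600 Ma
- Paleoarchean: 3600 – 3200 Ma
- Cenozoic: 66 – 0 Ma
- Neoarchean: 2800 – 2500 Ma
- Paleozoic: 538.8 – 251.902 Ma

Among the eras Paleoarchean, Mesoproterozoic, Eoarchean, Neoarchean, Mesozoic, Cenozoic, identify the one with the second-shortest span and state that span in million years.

Start − end for each: Paleoarchean 3600 − 3200 = 400; Mesoproterozoic 1600 − 1000 = 600; Eoarchean 4031 − 3600 = 431; Neoarchean 2800 − 2500 = 300; Mesozoic 251.902 − 66 = 185.902; Cenozoic 66 − 0 = 66.
Ranking these from shortest: Cenozoic < Mesozoic < Neoarchean < Paleoarchean < Eoarchean < Mesoproterozoic.
Position 2 in that ranking is Mesozoic, which lasted 185.902 Myr.

Mesozoic, 185.902 million years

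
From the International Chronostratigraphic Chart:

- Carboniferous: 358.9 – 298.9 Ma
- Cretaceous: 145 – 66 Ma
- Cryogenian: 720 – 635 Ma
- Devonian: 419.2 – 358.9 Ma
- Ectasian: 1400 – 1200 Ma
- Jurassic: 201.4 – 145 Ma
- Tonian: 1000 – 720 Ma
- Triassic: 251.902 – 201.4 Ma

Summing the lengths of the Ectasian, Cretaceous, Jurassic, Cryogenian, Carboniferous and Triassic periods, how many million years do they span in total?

Each duration: Ectasian = 200; Cretaceous = 79; Jurassic = 56.4; Cryogenian = 85; Carboniferous = 60; Triassic = 50.502.
Sum: 200 + 79 + 56.4 + 85 + 60 + 50.502 = 530.902 Myr.

530.902 million years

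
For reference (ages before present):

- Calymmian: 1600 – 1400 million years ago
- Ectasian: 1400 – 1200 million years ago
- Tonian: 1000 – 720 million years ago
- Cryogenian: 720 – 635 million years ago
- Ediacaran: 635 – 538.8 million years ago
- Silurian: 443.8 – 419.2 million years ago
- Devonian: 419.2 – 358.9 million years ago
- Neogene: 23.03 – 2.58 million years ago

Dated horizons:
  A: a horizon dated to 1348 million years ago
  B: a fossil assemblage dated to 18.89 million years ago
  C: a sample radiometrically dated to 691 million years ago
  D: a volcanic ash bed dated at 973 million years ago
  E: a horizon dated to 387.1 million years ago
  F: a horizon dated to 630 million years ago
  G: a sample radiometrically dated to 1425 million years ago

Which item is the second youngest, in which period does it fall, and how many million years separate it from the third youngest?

Smaller Ma means younger, so youngest first: B 18.89 < E 387.1 < F 630 < C 691 < D 973 < A 1348 < G 1425.
Counting 2 along gives E (387.1 Ma); the excerpt puts that inside the Devonian, 419.2–358.9 Ma.
Next in line is F (630 Ma), and 630 − 387.1 = 242.9 Myr.

E, in the Devonian; 242.9 million years to F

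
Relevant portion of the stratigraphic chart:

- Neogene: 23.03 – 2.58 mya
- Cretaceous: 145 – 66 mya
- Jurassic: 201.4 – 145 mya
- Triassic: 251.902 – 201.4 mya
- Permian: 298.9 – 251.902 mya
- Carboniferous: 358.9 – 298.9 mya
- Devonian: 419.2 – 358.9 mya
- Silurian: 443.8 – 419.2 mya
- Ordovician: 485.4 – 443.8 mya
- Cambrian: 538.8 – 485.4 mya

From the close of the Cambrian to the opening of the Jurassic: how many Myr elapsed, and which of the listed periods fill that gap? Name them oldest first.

284 million years; Ordovician, Silurian, Devonian, Carboniferous, Permian, Triassic

End of Cambrian = 485.4 Ma; start of Jurassic = 201.4 Ma.
Gap = 485.4 − 201.4 = 284 Myr.
Periods wholly inside 485.4–201.4 Ma: Ordovician (485.4–443.8), Silurian (443.8–419.2), Devonian (419.2–358.9), Carboniferous (358.9–298.9), Permian (298.9–251.902), Triassic (251.902–201.4).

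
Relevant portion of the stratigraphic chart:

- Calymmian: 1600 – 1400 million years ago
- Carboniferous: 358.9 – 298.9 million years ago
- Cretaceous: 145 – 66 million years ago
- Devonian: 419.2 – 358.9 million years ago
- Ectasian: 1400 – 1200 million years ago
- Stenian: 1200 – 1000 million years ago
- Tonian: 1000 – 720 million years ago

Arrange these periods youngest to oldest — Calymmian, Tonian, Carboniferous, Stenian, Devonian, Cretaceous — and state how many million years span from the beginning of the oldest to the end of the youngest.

From the excerpt: Calymmian 1600–1400; Tonian 1000–720; Carboniferous 358.9–298.9; Stenian 1200–1000; Devonian 419.2–358.9; Cretaceous 145–66 (Ma).
Larger Ma is earlier, so the oldest is Calymmian and the youngest is Cretaceous; youngest to oldest: Cretaceous, Carboniferous, Devonian, Tonian, Stenian, Calymmian.
Oldest start 1600 minus youngest end 66 gives 1534 Myr overall.

Cretaceous, Carboniferous, Devonian, Tonian, Stenian, Calymmian; total span 1534 Myr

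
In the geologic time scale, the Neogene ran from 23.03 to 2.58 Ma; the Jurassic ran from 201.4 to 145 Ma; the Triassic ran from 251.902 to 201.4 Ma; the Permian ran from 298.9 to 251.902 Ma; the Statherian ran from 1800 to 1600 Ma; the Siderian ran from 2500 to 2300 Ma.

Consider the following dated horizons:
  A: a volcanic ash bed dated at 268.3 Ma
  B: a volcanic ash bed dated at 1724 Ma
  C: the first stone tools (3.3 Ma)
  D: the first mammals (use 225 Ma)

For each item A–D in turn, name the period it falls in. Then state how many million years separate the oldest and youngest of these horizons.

A: 268.3 Ma lies in 298.9–251.902 Ma, so Permian.
B: 1724 Ma lies in 1800–1600 Ma, so Statherian.
C: 3.3 Ma lies in 23.03–2.58 Ma, so Neogene.
D: 225 Ma lies in 251.902–201.4 Ma, so Triassic.
Oldest = 1724 Ma, youngest = 3.3 Ma → span 1720.7 Myr.

A — Permian; B — Statherian; C — Neogene; D — Triassic; span 1720.7 million years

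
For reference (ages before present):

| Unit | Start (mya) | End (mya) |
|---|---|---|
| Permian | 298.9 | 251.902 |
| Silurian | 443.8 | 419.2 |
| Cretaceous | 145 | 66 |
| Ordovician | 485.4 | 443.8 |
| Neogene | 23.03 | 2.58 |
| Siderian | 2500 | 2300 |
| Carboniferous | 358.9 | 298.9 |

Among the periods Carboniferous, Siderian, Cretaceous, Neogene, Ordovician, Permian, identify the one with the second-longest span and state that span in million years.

Cretaceous, 79 million years

Durations: Carboniferous 60; Siderian 200; Cretaceous 79; Neogene 20.45; Ordovician 41.6; Permian 46.998 Myr.
Sorted longest-first: Siderian (200), Cretaceous (79), Carboniferous (60), Permian (46.998), Ordovician (41.6), Neogene (20.45).
The second longest is Cretaceous at 79 Myr.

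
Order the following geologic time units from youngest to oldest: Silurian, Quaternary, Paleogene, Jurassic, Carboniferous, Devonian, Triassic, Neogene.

Quaternary → Neogene → Paleogene → Jurassic → Triassic → Carboniferous → Devonian → Silurian

Group by era (each group listed oldest first) — Paleozoic: Silurian, Devonian, Carboniferous; Mesozoic: Triassic, Jurassic; Cenozoic: Paleogene, Neogene, Quaternary. The eras run Paleozoic → Mesozoic → Cenozoic. Concatenating the groups in that era order and then reversing gives youngest to oldest.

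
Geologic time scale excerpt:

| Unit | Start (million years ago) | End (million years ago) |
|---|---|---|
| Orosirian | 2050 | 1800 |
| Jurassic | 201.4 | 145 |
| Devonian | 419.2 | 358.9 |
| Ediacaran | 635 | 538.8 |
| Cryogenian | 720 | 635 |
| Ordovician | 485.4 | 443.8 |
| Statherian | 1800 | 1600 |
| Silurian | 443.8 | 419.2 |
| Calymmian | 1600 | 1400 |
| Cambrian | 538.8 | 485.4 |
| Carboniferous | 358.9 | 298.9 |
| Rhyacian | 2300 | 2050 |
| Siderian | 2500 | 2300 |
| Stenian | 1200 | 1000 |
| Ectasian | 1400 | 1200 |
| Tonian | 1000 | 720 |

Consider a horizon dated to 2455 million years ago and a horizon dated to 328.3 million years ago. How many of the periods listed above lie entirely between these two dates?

2455 Ma sits inside the Siderian (2500–2300) and 328.3 Ma inside the Carboniferous (358.9–298.9); neither of those is wholly between the two dates.
The listed periods lying completely between them are Rhyacian, Orosirian, Statherian, Calymmian, Ectasian, Stenian, Tonian, Cryogenian, Ediacaran, Cambrian, Ordovician, Silurian, Devonian — 13 in all.

13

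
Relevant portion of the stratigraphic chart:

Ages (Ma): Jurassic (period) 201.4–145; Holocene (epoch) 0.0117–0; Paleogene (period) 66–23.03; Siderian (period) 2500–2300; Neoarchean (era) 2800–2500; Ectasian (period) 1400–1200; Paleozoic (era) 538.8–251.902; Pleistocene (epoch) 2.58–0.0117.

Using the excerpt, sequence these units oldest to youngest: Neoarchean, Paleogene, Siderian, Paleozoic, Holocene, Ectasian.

Neoarchean → Siderian → Ectasian → Paleozoic → Paleogene → Holocene

Sorting by start age (descending Ma, since larger Ma = older): Neoarchean start 2800, Siderian start 2500, Ectasian start 1400, Paleozoic start 538.8, Paleogene start 66, Holocene start 0.0117.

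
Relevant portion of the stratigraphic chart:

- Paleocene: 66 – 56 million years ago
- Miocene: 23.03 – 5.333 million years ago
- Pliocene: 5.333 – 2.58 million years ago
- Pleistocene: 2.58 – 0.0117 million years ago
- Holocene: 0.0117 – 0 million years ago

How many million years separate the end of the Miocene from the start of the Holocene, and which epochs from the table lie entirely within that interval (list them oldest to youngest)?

5.3213 million years; Pliocene, Pleistocene

End of Miocene = 5.333 Ma; start of Holocene = 0.0117 Ma.
Gap = 5.333 − 0.0117 = 5.3213 Myr.
Epochs wholly inside 5.333–0.0117 Ma: Pliocene (5.333–2.58), Pleistocene (2.58–0.0117).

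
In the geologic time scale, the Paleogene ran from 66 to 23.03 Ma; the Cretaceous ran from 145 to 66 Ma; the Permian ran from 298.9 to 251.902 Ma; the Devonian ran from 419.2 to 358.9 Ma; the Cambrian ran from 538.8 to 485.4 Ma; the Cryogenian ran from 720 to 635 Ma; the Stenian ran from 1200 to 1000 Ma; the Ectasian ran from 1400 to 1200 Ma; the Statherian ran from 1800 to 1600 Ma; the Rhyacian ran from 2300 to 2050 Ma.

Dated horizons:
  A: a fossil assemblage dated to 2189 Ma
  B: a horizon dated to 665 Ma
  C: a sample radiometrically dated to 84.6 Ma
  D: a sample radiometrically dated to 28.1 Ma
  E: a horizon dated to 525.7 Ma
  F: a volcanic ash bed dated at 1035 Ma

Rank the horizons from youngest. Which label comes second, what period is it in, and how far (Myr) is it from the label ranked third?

C, in the Cretaceous; 441.1 million years to E

Smaller Ma means younger, so youngest first: D 28.1 < C 84.6 < E 525.7 < B 665 < F 1035 < A 2189.
Counting 2 along gives C (84.6 Ma); the excerpt puts that inside the Cretaceous, 145–66 Ma.
Next in line is E (525.7 Ma), and 525.7 − 84.6 = 441.1 Myr.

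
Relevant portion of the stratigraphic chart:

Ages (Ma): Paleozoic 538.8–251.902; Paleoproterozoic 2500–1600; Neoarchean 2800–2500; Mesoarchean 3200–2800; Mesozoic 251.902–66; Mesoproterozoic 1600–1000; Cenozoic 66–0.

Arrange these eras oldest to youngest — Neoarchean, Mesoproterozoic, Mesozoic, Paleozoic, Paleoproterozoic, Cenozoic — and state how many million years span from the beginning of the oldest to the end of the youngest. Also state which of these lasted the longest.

Neoarchean, Paleoproterozoic, Mesoproterozoic, Paleozoic, Mesozoic, Cenozoic; total span 2800 Myr; longest is Paleoproterozoic

From the excerpt: Neoarchean 2800–2500; Mesoproterozoic 1600–1000; Mesozoic 251.902–66; Paleozoic 538.8–251.902; Paleoproterozoic 2500–1600; Cenozoic 66–0 (Ma).
Larger Ma is earlier, so the oldest is Neoarchean and the youngest is Cenozoic; oldest to youngest: Neoarchean, Paleoproterozoic, Mesoproterozoic, Paleozoic, Mesozoic, Cenozoic.
Oldest start 2800 minus youngest end 0 gives 2800 Myr overall.
Individual lengths (start − end): Mesoproterozoic 600; Paleoproterozoic 900; Paleozoic 286.898; Neoarchean 300; Mesozoic 185.902; Cenozoic 66. The largest is Paleoproterozoic at 900 Myr.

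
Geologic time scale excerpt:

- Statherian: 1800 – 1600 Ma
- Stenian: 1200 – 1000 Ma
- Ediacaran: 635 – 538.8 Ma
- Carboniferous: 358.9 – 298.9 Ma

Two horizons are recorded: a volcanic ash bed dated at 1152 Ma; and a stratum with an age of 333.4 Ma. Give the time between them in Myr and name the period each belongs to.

Elapsed time: 1152 − 333.4 = 818.6 Myr.
1152 Ma lies within 1200–1000 Ma: Stenian.
333.4 Ma lies within 358.9–298.9 Ma: Carboniferous.

818.6 million years apart; the first in the Stenian, the second in the Carboniferous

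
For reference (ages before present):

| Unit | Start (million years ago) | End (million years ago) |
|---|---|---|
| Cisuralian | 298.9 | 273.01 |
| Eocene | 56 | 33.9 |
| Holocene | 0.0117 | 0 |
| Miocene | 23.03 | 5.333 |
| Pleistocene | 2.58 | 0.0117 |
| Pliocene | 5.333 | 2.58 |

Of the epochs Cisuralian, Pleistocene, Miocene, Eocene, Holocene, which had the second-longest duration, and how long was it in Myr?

Eocene, 22.1 million years

Durations: Cisuralian 25.89; Pleistocene 2.5683; Miocene 17.697; Eocene 22.1; Holocene 0.0117 Myr.
Sorted longest-first: Cisuralian (25.89), Eocene (22.1), Miocene (17.697), Pleistocene (2.5683), Holocene (0.0117).
The second longest is Eocene at 22.1 Myr.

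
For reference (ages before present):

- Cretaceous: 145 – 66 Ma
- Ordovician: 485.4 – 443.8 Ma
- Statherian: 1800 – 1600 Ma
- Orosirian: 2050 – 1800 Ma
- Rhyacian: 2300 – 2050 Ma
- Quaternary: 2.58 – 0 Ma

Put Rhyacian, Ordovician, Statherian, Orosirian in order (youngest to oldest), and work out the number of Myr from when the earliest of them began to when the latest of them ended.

From the excerpt: Rhyacian 2300–2050; Ordovician 485.4–443.8; Statherian 1800–1600; Orosirian 2050–1800 (Ma).
Larger Ma is earlier, so the oldest is Rhyacian and the youngest is Ordovician; youngest to oldest: Ordovician, Statherian, Orosirian, Rhyacian.
Oldest start 2300 minus youngest end 443.8 gives 1856.2 Myr overall.

Ordovician → Statherian → Orosirian → Rhyacian; total span 1856.2 Myr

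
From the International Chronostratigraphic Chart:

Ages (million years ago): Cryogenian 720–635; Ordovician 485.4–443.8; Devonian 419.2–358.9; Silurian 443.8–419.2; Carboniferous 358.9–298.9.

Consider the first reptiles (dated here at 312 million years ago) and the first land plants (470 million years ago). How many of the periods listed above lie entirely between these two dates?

The older date is 470 Ma and the younger is 312 Ma.
Periods with start < 470 and end > 312 Ma: Silurian (443.8–419.2), Devonian (419.2–358.9).
That is 2 complete periods.

2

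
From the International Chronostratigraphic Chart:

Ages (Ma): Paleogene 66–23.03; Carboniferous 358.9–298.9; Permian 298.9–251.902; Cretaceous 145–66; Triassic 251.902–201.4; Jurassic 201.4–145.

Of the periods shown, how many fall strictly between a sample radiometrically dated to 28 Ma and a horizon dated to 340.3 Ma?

340.3 Ma sits inside the Carboniferous (358.9–298.9) and 28 Ma inside the Paleogene (66–23.03); neither of those is wholly between the two dates.
The listed periods lying completely between them are Permian, Triassic, Jurassic, Cretaceous — 4 in all.

4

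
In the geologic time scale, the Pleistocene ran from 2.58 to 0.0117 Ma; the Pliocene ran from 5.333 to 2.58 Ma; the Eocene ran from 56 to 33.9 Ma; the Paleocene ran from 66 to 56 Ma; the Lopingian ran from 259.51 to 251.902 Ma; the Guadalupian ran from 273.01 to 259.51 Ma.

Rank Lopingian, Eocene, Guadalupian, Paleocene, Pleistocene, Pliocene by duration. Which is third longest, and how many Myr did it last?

Paleocene, 10 million years

Durations: Lopingian 7.608; Eocene 22.1; Guadalupian 13.5; Paleocene 10; Pleistocene 2.5683; Pliocene 2.753 Myr.
Sorted longest-first: Eocene (22.1), Guadalupian (13.5), Paleocene (10), Lopingian (7.608), Pliocene (2.753), Pleistocene (2.5683).
The third longest is Paleocene at 10 Myr.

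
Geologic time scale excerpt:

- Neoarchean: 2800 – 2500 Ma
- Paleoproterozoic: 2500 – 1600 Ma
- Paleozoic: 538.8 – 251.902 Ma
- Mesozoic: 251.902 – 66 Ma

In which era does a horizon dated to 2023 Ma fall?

Paleoproterozoic

2023 Ma lies between 2500 and 1600 Ma, so it falls in the Paleoproterozoic.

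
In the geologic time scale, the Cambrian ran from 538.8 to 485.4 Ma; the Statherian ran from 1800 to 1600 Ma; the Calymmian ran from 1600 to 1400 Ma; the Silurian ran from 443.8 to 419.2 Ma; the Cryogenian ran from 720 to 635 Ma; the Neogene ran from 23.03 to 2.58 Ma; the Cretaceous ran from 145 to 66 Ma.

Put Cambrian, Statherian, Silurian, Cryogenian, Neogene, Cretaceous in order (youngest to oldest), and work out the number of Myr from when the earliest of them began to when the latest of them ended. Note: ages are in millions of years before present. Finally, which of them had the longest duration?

From the excerpt: Cambrian 538.8–485.4; Statherian 1800–1600; Silurian 443.8–419.2; Cryogenian 720–635; Neogene 23.03–2.58; Cretaceous 145–66 (Ma).
Larger Ma is earlier, so the oldest is Statherian and the youngest is Neogene; youngest to oldest: Neogene, Cretaceous, Silurian, Cambrian, Cryogenian, Statherian.
Oldest start 1800 minus youngest end 2.58 gives 1797.42 Myr overall.
Individual lengths (start − end): Statherian 200; Silurian 24.6; Cretaceous 79; Neogene 20.45; Cambrian 53.4; Cryogenian 85. The largest is Statherian at 200 Myr.

Neogene, Cretaceous, Silurian, Cambrian, Cryogenian, Statherian; total span 1797.42 Myr; longest is Statherian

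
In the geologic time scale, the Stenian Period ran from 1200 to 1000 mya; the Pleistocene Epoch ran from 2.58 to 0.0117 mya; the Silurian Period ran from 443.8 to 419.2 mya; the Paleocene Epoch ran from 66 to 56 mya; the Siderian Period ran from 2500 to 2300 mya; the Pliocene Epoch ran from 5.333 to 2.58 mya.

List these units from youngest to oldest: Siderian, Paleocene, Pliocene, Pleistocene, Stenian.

Pleistocene, Pliocene, Paleocene, Stenian, Siderian

Sorting by start age (ascending Ma, since larger Ma = older): Pleistocene start 2.58, Pliocene start 5.333, Paleocene start 66, Stenian start 1200, Siderian start 2500.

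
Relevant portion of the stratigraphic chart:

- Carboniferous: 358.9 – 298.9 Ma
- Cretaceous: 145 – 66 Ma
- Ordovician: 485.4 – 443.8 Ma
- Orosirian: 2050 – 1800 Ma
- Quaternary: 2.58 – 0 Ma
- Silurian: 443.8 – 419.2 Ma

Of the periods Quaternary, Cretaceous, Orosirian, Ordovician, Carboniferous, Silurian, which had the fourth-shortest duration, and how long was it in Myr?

Start − end for each: Quaternary 2.58 − 0 = 2.58; Cretaceous 145 − 66 = 79; Orosirian 2050 − 1800 = 250; Ordovician 485.4 − 443.8 = 41.6; Carboniferous 358.9 − 298.9 = 60; Silurian 443.8 − 419.2 = 24.6.
Ranking these from shortest: Quaternary < Silurian < Ordovician < Carboniferous < Cretaceous < Orosirian.
Position 4 in that ranking is Carboniferous, which lasted 60 Myr.

Carboniferous, 60 million years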